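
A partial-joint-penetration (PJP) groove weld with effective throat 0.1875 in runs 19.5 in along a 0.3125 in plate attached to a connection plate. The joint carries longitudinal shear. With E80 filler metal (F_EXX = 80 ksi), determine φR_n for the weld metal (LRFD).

Effective throat (given) t_e = 0.1875 in.
A_we = 0.1875 × 19.5 = 3.656 in².
F_nw = 0.6 F_EXX = 48 ksi.
φR_n = 0.75 × 48 × 3.656 = 131.6 kips.

φR_n ≈ 132 kips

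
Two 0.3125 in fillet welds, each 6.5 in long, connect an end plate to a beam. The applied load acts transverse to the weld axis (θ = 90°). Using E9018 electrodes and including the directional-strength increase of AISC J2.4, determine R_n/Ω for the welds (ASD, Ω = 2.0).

R_n/Ω ≈ 116 kip

E90XX → F_EXX = 90 ksi.
t_e = 0.707 × 0.3125 = 0.2209 in; A_we = 0.2209 × 13 = 2.872 in².
Directional factor: 1.0 + 0.5 sin^1.5(90°) = 1.5.
F_nw = 0.6 × 90 × 1.5 = 81 ksi.
R_n/Ω = (81 × 2.872) / 2.0 = 116.3 kip.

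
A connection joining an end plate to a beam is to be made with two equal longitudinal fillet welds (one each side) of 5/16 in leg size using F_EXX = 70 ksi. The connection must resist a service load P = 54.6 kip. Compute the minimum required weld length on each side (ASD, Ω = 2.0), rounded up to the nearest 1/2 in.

Throat t_e = 0.707 × 0.3125 = 0.2209 in.
r_n/Ω = (0.6 × 70 × 0.2209) / 2.0 = 4.64 kip/in.
L_req = P / (r_n/Ω) = 54.6 / 4.64 = 11.77 in total.
Per side: 11.77 / 2 = 5.884 in.
Round up → use L = 6 in on each side.

L = 6 in on each side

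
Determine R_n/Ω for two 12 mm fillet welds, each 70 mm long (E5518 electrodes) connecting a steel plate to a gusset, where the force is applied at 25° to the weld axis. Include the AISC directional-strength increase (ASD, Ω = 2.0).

R_n/Ω ≈ 223 kN

E55XX → F_EXX = 550 MPa.
t_e = 0.707 × 12 = 8.484 mm; A_we = 8.484 × 140 = 1188 mm².
Directional factor: 1.0 + 0.5 sin^1.5(25°) = 1.137.
F_nw = 0.6 × 550 × 1.137 = 375.3 MPa.
R_n/Ω = (375.3 × 1188) / 2.0 × 10⁻³ = 222.9 kN.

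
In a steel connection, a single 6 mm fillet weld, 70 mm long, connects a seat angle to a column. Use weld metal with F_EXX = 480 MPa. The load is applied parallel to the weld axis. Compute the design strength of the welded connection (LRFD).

φR_n ≈ 64.1 kN

Effective throat t_e = 0.707 × 6 = 4.242 mm.
Total length L = 70 mm; A_we = 4.242 × 70 = 296.9 mm².
F_nw = 0.6 F_EXX = 0.6 × 480 = 288 MPa.
φR_n = 0.75 × 288 × 296.9 × 10⁻³ = 64.14 kN.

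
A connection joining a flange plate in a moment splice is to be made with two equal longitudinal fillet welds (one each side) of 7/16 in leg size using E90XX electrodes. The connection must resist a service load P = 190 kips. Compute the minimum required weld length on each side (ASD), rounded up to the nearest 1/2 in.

L = 11.5 in on each side

E90XX → F_EXX = 90 ksi.
Throat t_e = 0.707 × 0.4375 = 0.3093 in.
r_n/Ω = (0.6 × 90 × 0.3093) / 2.0 = 8.351 kip/in.
L_req = P / (r_n/Ω) = 190 / 8.351 = 22.75 in total.
Per side: 22.75 / 2 = 11.38 in.
Round up → use L = 11.5 in on each side.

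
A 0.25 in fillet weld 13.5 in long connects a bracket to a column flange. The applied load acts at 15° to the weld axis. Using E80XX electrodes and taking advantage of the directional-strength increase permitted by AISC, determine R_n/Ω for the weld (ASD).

R_n/Ω ≈ 61 kips

E80XX → F_EXX = 80 ksi.
t_e = 0.707 × 0.25 = 0.1767 in; A_we = 0.1767 × 13.5 = 2.386 in².
Directional factor: 1.0 + 0.5 sin^1.5(15°) = 1.066.
F_nw = 0.6 × 80 × 1.066 = 51.16 ksi.
R_n/Ω = (51.16 × 2.386) / 2.0 = 61.04 kips.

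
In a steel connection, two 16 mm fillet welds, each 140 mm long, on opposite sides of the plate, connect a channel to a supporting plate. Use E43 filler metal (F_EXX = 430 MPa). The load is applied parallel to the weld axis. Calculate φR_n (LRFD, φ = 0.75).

Effective throat t_e = 0.707 × 16 = 11.31 mm.
Total length L = 280 mm; A_we = 11.31 × 280 = 3167 mm².
F_nw = 0.6 F_EXX = 0.6 × 430 = 258 MPa.
φR_n = 0.75 × 258 × 3167 × 10⁻³ = 612.9 kN.

φR_n ≈ 613 kN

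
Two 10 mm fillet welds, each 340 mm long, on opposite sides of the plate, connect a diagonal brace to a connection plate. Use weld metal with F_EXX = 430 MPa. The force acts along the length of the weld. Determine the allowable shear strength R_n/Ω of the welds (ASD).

Effective throat t_e = 0.707 × 10 = 7.07 mm.
Total length L = 680 mm; A_we = 7.07 × 680 = 4808 mm².
F_nw = 0.6 F_EXX = 0.6 × 430 = 258 MPa.
R_n = 258 × 4808 × 10⁻³ = 1240 kN; R_n/Ω = 1240/2.0 = 620.2 kN.

R_n/Ω ≈ 620 kN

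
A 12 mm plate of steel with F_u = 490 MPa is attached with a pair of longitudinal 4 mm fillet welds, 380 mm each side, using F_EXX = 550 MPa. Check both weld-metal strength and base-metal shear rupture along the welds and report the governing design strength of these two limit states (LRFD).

φR_n ≈ 532 kN (weld metal governs)

t_e = 0.707 × 4 = 2.828 mm; L = 760 mm.
Weld metal: φR_n = 0.75 × 0.6 × 550 × 2.828 × 760 × 10⁻³ = 531.9 kN.
Base metal (shear rupture): φR_n = 0.75 × 0.6 × 490 × 12 × 760 × 10⁻³ = 2011 kN.
Governing: weld metal.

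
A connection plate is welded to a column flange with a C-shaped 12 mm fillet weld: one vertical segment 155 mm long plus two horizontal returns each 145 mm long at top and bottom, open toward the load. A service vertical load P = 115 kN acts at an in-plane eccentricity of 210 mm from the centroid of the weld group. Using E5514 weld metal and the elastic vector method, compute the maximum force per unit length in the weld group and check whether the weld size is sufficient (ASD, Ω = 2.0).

E55XX → F_EXX = 550 MPa.
Total weld length L_w = 445 mm. Treat welds as unit-width lines.
Centroid: x̄ = 2×145×72.5 / 445 = 47.25 mm from the vertical weld.
Polar moment about centroid: J = I_x + I_y = [155³/12 + 2×145×77.5²] + [155×47.25² + 2(145³/12 + 145×25.25²)] = 3091000 mm³.
Direct shear f_v = P/L_w = 115×10³ / 445 = 258.4 N/mm (vertical).
Torsion M = P·e = 115×10³ × 210 = 24150000 N·mm.
Critical point at (x, y) = (97.75, 77.5) from centroid. f_tx = M·y/J = 605.5 N/mm; f_ty = M·x/J = 763.7 N/mm.
Resultant f_max = √[f_tx² + (f_v + f_ty)²] = √[605.5² + (258.4 + 763.7)²] = 1188 N/mm.
Capacity per unit length: r_n/Ω = (1/2.0) × 0.6 × 550 × (0.707 × 12) = 1400 N/mm.
1188 ≤ 1400 → adequate.

f_max ≈ 1190 N/mm; adequate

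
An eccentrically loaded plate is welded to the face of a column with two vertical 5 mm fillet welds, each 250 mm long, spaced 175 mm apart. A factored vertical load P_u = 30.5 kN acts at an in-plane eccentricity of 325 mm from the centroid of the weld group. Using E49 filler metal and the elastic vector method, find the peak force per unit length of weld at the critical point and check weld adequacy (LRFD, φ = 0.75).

E49XX → F_EXX = 490 MPa.
Total weld length L_w = 500 mm. Treat welds as unit-width lines.
Polar moment about centroid: J = 2[d³/12 + d(b/2)²] = 2[250³/12 + 250×87.5²] = 6432000 mm³.
Direct shear f_v = P/L_w = 30.5×10³ / 500 = 61 N/mm (vertical).
Torsion M = P·e = 30.5×10³ × 325 = 9912500 N·mm.
Critical point at (x, y) = (87.5, 125) from centroid. f_tx = M·y/J = 192.6 N/mm; f_ty = M·x/J = 134.8 N/mm.
Resultant f_max = √[f_tx² + (f_v + f_ty)²] = √[192.6² + (61 + 134.8)²] = 274.7 N/mm.
Capacity per unit length: φr_n = 0.75 × 0.6 × 490 × (0.707 × 5) = 779.5 N/mm.
274.7 ≤ 779.5 → adequate.

f_max ≈ 275 N/mm; adequate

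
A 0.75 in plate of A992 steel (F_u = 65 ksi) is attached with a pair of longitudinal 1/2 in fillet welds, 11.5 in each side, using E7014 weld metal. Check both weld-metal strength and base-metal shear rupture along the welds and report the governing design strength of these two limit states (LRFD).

φR_n ≈ 256 kips (weld metal governs)

E70XX → F_EXX = 70 ksi.
t_e = 0.707 × 0.5 = 0.3535 in; L = 23 in.
Weld metal: φR_n = 0.75 × 0.6 × 70 × 0.3535 × 23 = 256.1 kips.
Base metal (shear rupture): φR_n = 0.75 × 0.6 × 65 × 0.75 × 23 = 504.6 kips.
Governing: weld metal.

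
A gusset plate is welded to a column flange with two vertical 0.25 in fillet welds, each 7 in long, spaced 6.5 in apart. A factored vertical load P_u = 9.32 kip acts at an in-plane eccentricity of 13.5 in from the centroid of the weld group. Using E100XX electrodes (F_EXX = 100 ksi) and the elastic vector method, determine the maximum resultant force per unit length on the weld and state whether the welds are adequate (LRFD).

Total weld length L_w = 14 in. Treat welds as unit-width lines.
Polar moment about centroid: J = 2[d³/12 + d(b/2)²] = 2[7³/12 + 7×3.25²] = 205 in³.
Direct shear f_v = P/L_w = 9.32 / 14 = 0.6657 kip/in (vertical).
Torsion M = P·e = 9.32 × 13.5 = 125.82 kip·in.
Critical point at (x, y) = (3.25, 3.5) from centroid. f_tx = M·y/J = 2.148 kip/in; f_ty = M·x/J = 1.994 kip/in.
Resultant f_max = √[f_tx² + (f_v + f_ty)²] = √[2.148² + (0.6657 + 1.994)²] = 3.419 kip/in.
Capacity per unit length: φr_n = 0.75 × 0.6 × 100 × (0.707 × 0.25) = 7.954 kip/in.
3.419 ≤ 7.954 → adequate.

f_max ≈ 3.42 kip/in; adequate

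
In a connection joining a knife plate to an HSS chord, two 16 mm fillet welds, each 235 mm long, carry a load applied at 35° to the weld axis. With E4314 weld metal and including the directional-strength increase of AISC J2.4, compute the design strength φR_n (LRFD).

E43XX → F_EXX = 430 MPa.
t_e = 0.707 × 16 = 11.31 mm; A_we = 11.31 × 470 = 5317 mm².
Directional factor: 1.0 + 0.5 sin^1.5(35°) = 1.217.
F_nw = 0.6 × 430 × 1.217 = 314 MPa.
φR_n = 0.75 × 314 × 5317 × 10⁻³ = 1252 kN.

φR_n ≈ 1250 kN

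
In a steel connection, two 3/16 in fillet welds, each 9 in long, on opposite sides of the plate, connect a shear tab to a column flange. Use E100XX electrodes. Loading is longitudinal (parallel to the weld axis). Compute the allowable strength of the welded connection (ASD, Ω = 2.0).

E100XX → F_EXX = 100 ksi.
Effective throat t_e = 0.707 × 0.1875 = 0.1326 in.
Total length L = 18 in; A_we = 0.1326 × 18 = 2.386 in².
F_nw = 0.6 F_EXX = 0.6 × 100 = 60 ksi.
R_n = 60 × 2.386 = 143.2 kip; R_n/Ω = 143.2/2.0 = 71.58 kip.

R_n/Ω ≈ 71.6 kip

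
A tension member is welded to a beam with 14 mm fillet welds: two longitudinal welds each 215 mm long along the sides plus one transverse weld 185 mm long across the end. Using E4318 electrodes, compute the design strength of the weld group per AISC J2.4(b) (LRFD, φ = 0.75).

φR_n ≈ 1230 kN

E43XX → F_EXX = 430 MPa.
t_e = 0.707 × 14 = 9.898 mm.
R_nwl = 0.6 × 430 × 9.898 × 430 × 10⁻³ = 1098 kN (longitudinal, 2 welds).
R_nwt = 0.6 × 430 × 9.898 × 185 × 10⁻³ = 472.4 kN (transverse, base value).
(i) R_nwl + R_nwt = 1571 kN; (ii) 0.85 R_nwl + 1.5 R_nwt = 1642 kN.
R_n = max = 1642 kN [governs: (ii)]; φR_n = 1232 kN.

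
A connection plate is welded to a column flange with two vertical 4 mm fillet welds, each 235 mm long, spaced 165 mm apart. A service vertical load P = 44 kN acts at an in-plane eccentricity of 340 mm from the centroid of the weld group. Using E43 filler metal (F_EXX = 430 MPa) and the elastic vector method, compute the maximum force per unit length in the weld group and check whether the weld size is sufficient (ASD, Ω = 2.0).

Total weld length L_w = 470 mm. Treat welds as unit-width lines.
Polar moment about centroid: J = 2[d³/12 + d(b/2)²] = 2[235³/12 + 235×82.5²] = 5362000 mm³.
Direct shear f_v = P/L_w = 44×10³ / 470 = 93.62 N/mm (vertical).
Torsion M = P·e = 44×10³ × 340 = 14960000 N·mm.
Critical point at (x, y) = (82.5, 117.5) from centroid. f_tx = M·y/J = 327.8 N/mm; f_ty = M·x/J = 230.2 N/mm.
Resultant f_max = √[f_tx² + (f_v + f_ty)²] = √[327.8² + (93.62 + 230.2)²] = 460.8 N/mm.
Capacity per unit length: r_n/Ω = (1/2.0) × 0.6 × 430 × (0.707 × 4) = 364.8 N/mm.
460.8 > 364.8 → NOT adequate.

f_max ≈ 461 N/mm; NOT adequate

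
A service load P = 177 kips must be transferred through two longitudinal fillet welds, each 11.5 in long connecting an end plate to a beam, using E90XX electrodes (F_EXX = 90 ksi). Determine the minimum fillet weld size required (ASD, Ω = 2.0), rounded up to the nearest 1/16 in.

Total weld length L = 23 in.
Required throat t_e = P × Ω / (0.6 F_EXX × L) = 177 × 2.0 / (0.6 × 90 × 23) = 0.285 in.
Required leg w = t_e / 0.707 = 0.4031 in → use 7/16 in.

w = 7/16 in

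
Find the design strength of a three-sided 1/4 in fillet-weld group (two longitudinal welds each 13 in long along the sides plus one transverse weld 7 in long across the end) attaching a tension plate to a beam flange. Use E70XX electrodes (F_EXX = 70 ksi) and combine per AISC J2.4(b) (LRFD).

φR_n ≈ 184 kip

t_e = 0.707 × 0.25 = 0.1767 in.
R_nwl = 0.6 × 70 × 0.1767 × 26 = 193 kip (longitudinal, 2 welds).
R_nwt = 0.6 × 70 × 0.1767 × 7 = 51.96 kip (transverse, base value).
(i) R_nwl + R_nwt = 245 kip; (ii) 0.85 R_nwl + 1.5 R_nwt = 242 kip.
R_n = max = 245 kip [governs: (i)]; φR_n = 183.7 kip.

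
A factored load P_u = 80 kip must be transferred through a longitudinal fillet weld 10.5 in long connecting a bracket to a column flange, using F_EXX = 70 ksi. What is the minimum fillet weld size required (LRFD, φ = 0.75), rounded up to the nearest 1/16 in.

w = 3/8 in

Total weld length L = 10.5 in.
Required throat t_e = P_u / (φ × 0.6 F_EXX × L) = 80 / (0.75 × 0.6 × 70 × 10.5) = 0.2419 in.
Required leg w = t_e / 0.707 = 0.3421 in → use 3/8 in.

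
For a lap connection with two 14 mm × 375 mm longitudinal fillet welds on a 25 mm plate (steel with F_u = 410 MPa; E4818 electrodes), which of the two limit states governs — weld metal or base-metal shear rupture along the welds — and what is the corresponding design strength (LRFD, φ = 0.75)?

E48XX → F_EXX = 480 MPa.
t_e = 0.707 × 14 = 9.898 mm; L = 750 mm.
Weld metal: φR_n = 0.75 × 0.6 × 480 × 9.898 × 750 × 10⁻³ = 1603 kN.
Base metal (shear rupture): φR_n = 0.75 × 0.6 × 410 × 25 × 750 × 10⁻³ = 3459 kN.
Governing: weld metal.

φR_n ≈ 1600 kN (weld metal governs)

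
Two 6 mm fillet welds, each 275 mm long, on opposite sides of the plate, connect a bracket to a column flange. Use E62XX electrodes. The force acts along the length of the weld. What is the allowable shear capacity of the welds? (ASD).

R_n/Ω ≈ 434 kN

E62XX → F_EXX = 620 MPa.
Effective throat t_e = 0.707 × 6 = 4.242 mm.
Total length L = 550 mm; A_we = 4.242 × 550 = 2333 mm².
F_nw = 0.6 F_EXX = 0.6 × 620 = 372 MPa.
R_n = 372 × 2333 × 10⁻³ = 867.9 kN; R_n/Ω = 867.9/2.0 = 434 kN.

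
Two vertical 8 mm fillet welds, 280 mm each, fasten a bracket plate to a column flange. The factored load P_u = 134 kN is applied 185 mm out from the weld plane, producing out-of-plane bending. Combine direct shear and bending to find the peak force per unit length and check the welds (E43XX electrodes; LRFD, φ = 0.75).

E43XX → F_EXX = 430 MPa.
L_w = 2 × 280 = 560 mm; section modulus (unit throat) S = 2 × L²/6 = 26130 mm².
Direct shear f_v = P/L_w = 134×10³/560 = 239.3 N/mm.
Moment M = P × e = 134×10³ × 185 = 24790000 N·mm; bending f_b = M/S = 948.6 N/mm.
f_max = √(f_v² + f_b²) = √(239.3² + 948.6²) = 978.3 N/mm.
φr_n = 0.75 × 0.6 × 430 × (0.707 × 8) = 1094 N/mm → adequate.

f_max ≈ 978 N/mm; adequate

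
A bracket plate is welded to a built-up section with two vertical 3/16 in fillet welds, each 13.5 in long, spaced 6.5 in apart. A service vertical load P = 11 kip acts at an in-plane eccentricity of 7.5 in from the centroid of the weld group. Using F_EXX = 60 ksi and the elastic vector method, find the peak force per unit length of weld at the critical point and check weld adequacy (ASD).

f_max ≈ 1.13 kip/in; adequate

Total weld length L_w = 27 in. Treat welds as unit-width lines.
Polar moment about centroid: J = 2[d³/12 + d(b/2)²] = 2[13.5³/12 + 13.5×3.25²] = 695.2 in³.
Direct shear f_v = P/L_w = 11 / 27 = 0.4074 kip/in (vertical).
Torsion M = P·e = 11 × 7.5 = 82.5 kip·in.
Critical point at (x, y) = (3.25, 6.75) from centroid. f_tx = M·y/J = 0.801 kip/in; f_ty = M·x/J = 0.3857 kip/in.
Resultant f_max = √[f_tx² + (f_v + f_ty)²] = √[0.801² + (0.4074 + 0.3857)²] = 1.127 kip/in.
Capacity per unit length: r_n/Ω = (1/2.0) × 0.6 × 60 × (0.707 × 0.1875) = 2.386 kip/in.
1.127 ≤ 2.386 → adequate.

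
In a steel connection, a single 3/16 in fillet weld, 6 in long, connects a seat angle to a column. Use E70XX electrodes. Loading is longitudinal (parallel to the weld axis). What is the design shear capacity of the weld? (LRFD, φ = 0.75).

φR_n ≈ 25.1 kips

E70XX → F_EXX = 70 ksi.
Effective throat t_e = 0.707 × 0.1875 = 0.1326 in.
Total length L = 6 in; A_we = 0.1326 × 6 = 0.7954 in².
F_nw = 0.6 F_EXX = 0.6 × 70 = 42 ksi.
φR_n = 0.75 × 42 × 0.7954 = 25.05 kips.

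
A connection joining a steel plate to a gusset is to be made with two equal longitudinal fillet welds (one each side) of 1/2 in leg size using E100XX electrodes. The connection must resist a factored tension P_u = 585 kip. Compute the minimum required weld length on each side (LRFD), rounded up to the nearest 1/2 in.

E100XX → F_EXX = 100 ksi.
Throat t_e = 0.707 × 0.5 = 0.3535 in.
φr_n = 0.75 × 0.6 × 100 × 0.3535 = 15.91 kip/in.
L_req = P_u / φr_n = 585 / 15.91 = 36.78 in total.
Per side: 36.78 / 2 = 18.39 in.
Round up → use L = 18.5 in on each side.

L = 18.5 in on each side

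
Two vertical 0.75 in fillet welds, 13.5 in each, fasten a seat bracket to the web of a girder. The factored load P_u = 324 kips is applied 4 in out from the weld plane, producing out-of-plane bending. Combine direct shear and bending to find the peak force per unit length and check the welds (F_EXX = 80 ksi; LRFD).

L_w = 2 × 13.5 = 27 in; section modulus (unit throat) S = 2 × L²/6 = 60.75 in².
Direct shear f_v = P/L_w = 324/27 = 12 kip/in.
Moment M = P × e = 324 × 4 = 1296 kip·in; bending f_b = M/S = 21.33 kip/in.
f_max = √(f_v² + f_b²) = √(12² + 21.33²) = 24.48 kip/in.
φr_n = 0.75 × 0.6 × 80 × (0.707 × 0.75) = 19.09 kip/in → NOT adequate.

f_max ≈ 24.5 kip/in; NOT adequate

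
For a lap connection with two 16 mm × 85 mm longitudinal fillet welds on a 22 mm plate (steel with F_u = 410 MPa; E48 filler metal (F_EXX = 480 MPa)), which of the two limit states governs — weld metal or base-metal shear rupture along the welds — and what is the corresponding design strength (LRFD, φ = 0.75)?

t_e = 0.707 × 16 = 11.31 mm; L = 170 mm.
Weld metal: φR_n = 0.75 × 0.6 × 480 × 11.31 × 170 × 10⁻³ = 415.4 kN.
Base metal (shear rupture): φR_n = 0.75 × 0.6 × 410 × 22 × 170 × 10⁻³ = 690 kN.
Governing: weld metal.

φR_n ≈ 415 kN (weld metal governs)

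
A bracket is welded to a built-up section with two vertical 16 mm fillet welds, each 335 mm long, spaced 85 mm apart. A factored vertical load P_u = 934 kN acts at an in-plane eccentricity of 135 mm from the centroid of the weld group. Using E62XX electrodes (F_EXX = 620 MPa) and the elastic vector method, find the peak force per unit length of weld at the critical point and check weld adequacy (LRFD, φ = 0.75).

Total weld length L_w = 670 mm. Treat welds as unit-width lines.
Polar moment about centroid: J = 2[d³/12 + d(b/2)²] = 2[335³/12 + 335×42.5²] = 7476000 mm³.
Direct shear f_v = P/L_w = 934×10³ / 670 = 1394 N/mm (vertical).
Torsion M = P·e = 934×10³ × 135 = 126090000 N·mm.
Critical point at (x, y) = (42.5, 167.5) from centroid. f_tx = M·y/J = 2825 N/mm; f_ty = M·x/J = 716.8 N/mm.
Resultant f_max = √[f_tx² + (f_v + f_ty)²] = √[2825² + (1394 + 716.8)²] = 3527 N/mm.
Capacity per unit length: φr_n = 0.75 × 0.6 × 620 × (0.707 × 16) = 3156 N/mm.
3527 > 3156 → NOT adequate.

f_max ≈ 3530 N/mm; NOT adequate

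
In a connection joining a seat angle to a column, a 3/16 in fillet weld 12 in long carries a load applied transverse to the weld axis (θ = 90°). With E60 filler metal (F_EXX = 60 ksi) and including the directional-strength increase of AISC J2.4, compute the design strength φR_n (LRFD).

t_e = 0.707 × 0.1875 = 0.1326 in; A_we = 0.1326 × 12 = 1.591 in².
Directional factor: 1.0 + 0.5 sin^1.5(90°) = 1.5.
F_nw = 0.6 × 60 × 1.5 = 54 ksi.
φR_n = 0.75 × 54 × 1.591 = 64.43 kip.

φR_n ≈ 64.4 kip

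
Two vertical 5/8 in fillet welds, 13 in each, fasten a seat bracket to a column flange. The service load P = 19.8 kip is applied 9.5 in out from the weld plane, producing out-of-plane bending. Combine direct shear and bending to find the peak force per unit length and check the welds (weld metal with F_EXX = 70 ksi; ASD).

L_w = 2 × 13 = 26 in; section modulus (unit throat) S = 2 × L²/6 = 56.33 in².
Direct shear f_v = P/L_w = 19.8/26 = 0.7615 kip/in.
Moment M = P × e = 19.8 × 9.5 = 188.1 kip·in; bending f_b = M/S = 3.339 kip/in.
f_max = √(f_v² + f_b²) = √(0.7615² + 3.339²) = 3.425 kip/in.
r_n/Ω = (1/2.0) × 0.6 × 70 × (0.707 × 0.625) = 9.279 kip/in → adequate.

f_max ≈ 3.42 kip/in; adequate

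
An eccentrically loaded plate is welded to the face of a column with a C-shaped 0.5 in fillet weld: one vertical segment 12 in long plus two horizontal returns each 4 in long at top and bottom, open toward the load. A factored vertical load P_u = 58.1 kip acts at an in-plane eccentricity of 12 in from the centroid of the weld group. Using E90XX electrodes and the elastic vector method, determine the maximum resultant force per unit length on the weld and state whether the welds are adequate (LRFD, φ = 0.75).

E90XX → F_EXX = 90 ksi.
Total weld length L_w = 20 in. Treat welds as unit-width lines.
Centroid: x̄ = 2×4×2 / 20 = 0.8 in from the vertical weld.
Polar moment about centroid: J = I_x + I_y = [12³/12 + 2×4×6²] + [12×0.8² + 2(4³/12 + 4×1.2²)] = 461.9 in³.
Direct shear f_v = P/L_w = 58.1 / 20 = 2.905 kip/in (vertical).
Torsion M = P·e = 58.1 × 12 = 697.2 kip·in.
Critical point at (x, y) = (3.2, 6) from centroid. f_tx = M·y/J = 9.057 kip/in; f_ty = M·x/J = 4.83 kip/in.
Resultant f_max = √[f_tx² + (f_v + f_ty)²] = √[9.057² + (2.905 + 4.83)²] = 11.91 kip/in.
Capacity per unit length: φr_n = 0.75 × 0.6 × 90 × (0.707 × 0.5) = 14.32 kip/in.
11.91 ≤ 14.32 → adequate.

f_max ≈ 11.9 kip/in; adequate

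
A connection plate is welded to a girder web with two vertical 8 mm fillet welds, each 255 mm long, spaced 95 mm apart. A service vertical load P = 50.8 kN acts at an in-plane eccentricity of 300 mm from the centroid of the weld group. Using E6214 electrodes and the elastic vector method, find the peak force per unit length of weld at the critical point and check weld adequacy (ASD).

E62XX → F_EXX = 620 MPa.
Total weld length L_w = 510 mm. Treat welds as unit-width lines.
Polar moment about centroid: J = 2[d³/12 + d(b/2)²] = 2[255³/12 + 255×47.5²] = 3914000 mm³.
Direct shear f_v = P/L_w = 50.8×10³ / 510 = 99.61 N/mm (vertical).
Torsion M = P·e = 50.8×10³ × 300 = 15240000 N·mm.
Critical point at (x, y) = (47.5, 127.5) from centroid. f_tx = M·y/J = 496.4 N/mm; f_ty = M·x/J = 184.9 N/mm.
Resultant f_max = √[f_tx² + (f_v + f_ty)²] = √[496.4² + (99.61 + 184.9)²] = 572.2 N/mm.
Capacity per unit length: r_n/Ω = (1/2.0) × 0.6 × 620 × (0.707 × 8) = 1052 N/mm.
572.2 ≤ 1052 → adequate.

f_max ≈ 572 N/mm; adequate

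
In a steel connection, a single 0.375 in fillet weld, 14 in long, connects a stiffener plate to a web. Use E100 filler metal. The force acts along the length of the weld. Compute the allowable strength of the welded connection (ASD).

E100XX → F_EXX = 100 ksi.
Effective throat t_e = 0.707 × 0.375 = 0.2651 in.
Total length L = 14 in; A_we = 0.2651 × 14 = 3.712 in².
F_nw = 0.6 F_EXX = 0.6 × 100 = 60 ksi.
R_n = 60 × 3.712 = 222.7 kip; R_n/Ω = 222.7/2.0 = 111.4 kip.

R_n/Ω ≈ 111 kip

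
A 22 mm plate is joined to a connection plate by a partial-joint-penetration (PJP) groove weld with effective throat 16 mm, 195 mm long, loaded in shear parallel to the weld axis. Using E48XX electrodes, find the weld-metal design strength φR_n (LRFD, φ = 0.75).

E48XX → F_EXX = 480 MPa.
Effective throat (given) t_e = 16 mm.
A_we = 16 × 195 = 3120 mm².
F_nw = 0.6 F_EXX = 288 MPa.
φR_n = 0.75 × 288 × 3120 × 10⁻³ = 673.9 kN.

φR_n ≈ 674 kN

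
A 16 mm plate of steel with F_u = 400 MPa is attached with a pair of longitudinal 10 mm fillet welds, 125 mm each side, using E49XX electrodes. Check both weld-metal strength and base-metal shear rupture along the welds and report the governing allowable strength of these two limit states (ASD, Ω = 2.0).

E49XX → F_EXX = 490 MPa.
t_e = 0.707 × 10 = 7.07 mm; L = 250 mm.
Weld metal: R_n/Ω = (1/2.0) × 0.6 × 490 × 7.07 × 250 × 10⁻³ = 259.8 kN.
Base metal (shear rupture): R_n/Ω = (1/2.0) × 0.6 × 400 × 16 × 250 × 10⁻³ = 480 kN.
Governing: weld metal.

R_n/Ω ≈ 260 kN (weld metal governs)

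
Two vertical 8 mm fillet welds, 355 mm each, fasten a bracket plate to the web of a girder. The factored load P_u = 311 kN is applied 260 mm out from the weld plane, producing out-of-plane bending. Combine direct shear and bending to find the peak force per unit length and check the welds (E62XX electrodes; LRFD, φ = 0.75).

E62XX → F_EXX = 620 MPa.
L_w = 2 × 355 = 710 mm; section modulus (unit throat) S = 2 × L²/6 = 42010 mm².
Direct shear f_v = P/L_w = 311×10³/710 = 438 N/mm.
Moment M = P × e = 311×10³ × 260 = 80860000 N·mm; bending f_b = M/S = 1925 N/mm.
f_max = √(f_v² + f_b²) = √(438² + 1925²) = 1974 N/mm.
φr_n = 0.75 × 0.6 × 620 × (0.707 × 8) = 1578 N/mm → NOT adequate.

f_max ≈ 1970 N/mm; NOT adequate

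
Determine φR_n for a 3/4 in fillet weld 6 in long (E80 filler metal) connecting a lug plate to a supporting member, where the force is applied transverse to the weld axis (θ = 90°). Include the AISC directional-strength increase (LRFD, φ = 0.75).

E80XX → F_EXX = 80 ksi.
t_e = 0.707 × 0.75 = 0.5302 in; A_we = 0.5302 × 6 = 3.181 in².
Directional factor: 1.0 + 0.5 sin^1.5(90°) = 1.5.
F_nw = 0.6 × 80 × 1.5 = 72 ksi.
φR_n = 0.75 × 72 × 3.181 = 171.8 kip.

φR_n ≈ 172 kip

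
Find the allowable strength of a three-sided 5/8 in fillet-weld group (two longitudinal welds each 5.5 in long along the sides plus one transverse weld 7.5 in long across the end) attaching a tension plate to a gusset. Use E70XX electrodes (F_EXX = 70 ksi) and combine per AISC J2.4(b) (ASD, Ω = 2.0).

t_e = 0.707 × 0.625 = 0.4419 in.
R_nwl = 0.6 × 70 × 0.4419 × 11 = 204.1 kip (longitudinal, 2 welds).
R_nwt = 0.6 × 70 × 0.4419 × 7.5 = 139.2 kip (transverse, base value).
(i) R_nwl + R_nwt = 343.3 kip; (ii) 0.85 R_nwl + 1.5 R_nwt = 382.3 kip.
R_n = max = 382.3 kip [governs: (ii)]; R_n/Ω = 191.2 kip.

R_n/Ω ≈ 191 kip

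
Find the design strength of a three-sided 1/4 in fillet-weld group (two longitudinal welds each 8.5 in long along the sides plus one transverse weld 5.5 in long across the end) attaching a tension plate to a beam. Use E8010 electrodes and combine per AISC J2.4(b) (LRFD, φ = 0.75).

φR_n ≈ 144 kips

E80XX → F_EXX = 80 ksi.
t_e = 0.707 × 0.25 = 0.1767 in.
R_nwl = 0.6 × 80 × 0.1767 × 17 = 144.2 kips (longitudinal, 2 welds).
R_nwt = 0.6 × 80 × 0.1767 × 5.5 = 46.66 kips (transverse, base value).
(i) R_nwl + R_nwt = 190.9 kips; (ii) 0.85 R_nwl + 1.5 R_nwt = 192.6 kips.
R_n = max = 192.6 kips [governs: (ii)]; φR_n = 144.4 kips.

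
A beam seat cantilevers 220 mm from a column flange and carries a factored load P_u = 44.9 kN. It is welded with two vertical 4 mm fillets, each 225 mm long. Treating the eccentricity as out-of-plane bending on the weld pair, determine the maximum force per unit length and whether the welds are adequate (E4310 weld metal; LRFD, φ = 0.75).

f_max ≈ 594 N/mm; NOT adequate

E43XX → F_EXX = 430 MPa.
L_w = 2 × 225 = 450 mm; section modulus (unit throat) S = 2 × L²/6 = 16880 mm².
Direct shear f_v = P/L_w = 44.9×10³/450 = 99.78 N/mm.
Moment M = P × e = 44.9×10³ × 220 = 9878000 N·mm; bending f_b = M/S = 585.4 N/mm.
f_max = √(f_v² + f_b²) = √(99.78² + 585.4²) = 593.8 N/mm.
φr_n = 0.75 × 0.6 × 430 × (0.707 × 4) = 547.2 N/mm → NOT adequate.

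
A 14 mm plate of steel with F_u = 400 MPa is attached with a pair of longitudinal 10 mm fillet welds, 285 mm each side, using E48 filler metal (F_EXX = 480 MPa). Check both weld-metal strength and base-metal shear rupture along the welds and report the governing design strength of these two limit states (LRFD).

t_e = 0.707 × 10 = 7.07 mm; L = 570 mm.
Weld metal: φR_n = 0.75 × 0.6 × 480 × 7.07 × 570 × 10⁻³ = 870.5 kN.
Base metal (shear rupture): φR_n = 0.75 × 0.6 × 400 × 14 × 570 × 10⁻³ = 1436 kN.
Governing: weld metal.

φR_n ≈ 870 kN (weld metal governs)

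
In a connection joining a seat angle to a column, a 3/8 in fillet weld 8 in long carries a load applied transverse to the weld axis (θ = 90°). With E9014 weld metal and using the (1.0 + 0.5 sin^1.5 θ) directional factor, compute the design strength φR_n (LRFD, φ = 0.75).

E90XX → F_EXX = 90 ksi.
t_e = 0.707 × 0.375 = 0.2651 in; A_we = 0.2651 × 8 = 2.121 in².
Directional factor: 1.0 + 0.5 sin^1.5(90°) = 1.5.
F_nw = 0.6 × 90 × 1.5 = 81 ksi.
φR_n = 0.75 × 81 × 2.121 = 128.9 kip.

φR_n ≈ 129 kip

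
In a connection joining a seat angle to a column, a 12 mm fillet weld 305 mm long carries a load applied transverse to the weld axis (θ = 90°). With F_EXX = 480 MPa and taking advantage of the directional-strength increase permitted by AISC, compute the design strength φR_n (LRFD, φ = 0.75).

t_e = 0.707 × 12 = 8.484 mm; A_we = 8.484 × 305 = 2588 mm².
Directional factor: 1.0 + 0.5 sin^1.5(90°) = 1.5.
F_nw = 0.6 × 480 × 1.5 = 432 MPa.
φR_n = 0.75 × 432 × 2588 × 10⁻³ = 838.4 kN.

φR_n ≈ 838 kN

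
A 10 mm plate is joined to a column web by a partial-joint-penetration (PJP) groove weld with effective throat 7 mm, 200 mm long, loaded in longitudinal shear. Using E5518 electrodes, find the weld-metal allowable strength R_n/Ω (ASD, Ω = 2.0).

E55XX → F_EXX = 550 MPa.
Effective throat (given) t_e = 7 mm.
A_we = 7 × 200 = 1400 mm².
F_nw = 0.6 F_EXX = 330 MPa.
R_n/Ω = (330 × 1400) / 2.0 × 10⁻³ = 231 kN.

R_n/Ω ≈ 231 kN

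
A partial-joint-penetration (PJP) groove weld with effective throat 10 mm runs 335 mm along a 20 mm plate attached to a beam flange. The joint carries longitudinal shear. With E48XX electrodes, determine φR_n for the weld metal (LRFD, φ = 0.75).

φR_n ≈ 724 kN

E48XX → F_EXX = 480 MPa.
Effective throat (given) t_e = 10 mm.
A_we = 10 × 335 = 3350 mm².
F_nw = 0.6 F_EXX = 288 MPa.
φR_n = 0.75 × 288 × 3350 × 10⁻³ = 723.6 kN.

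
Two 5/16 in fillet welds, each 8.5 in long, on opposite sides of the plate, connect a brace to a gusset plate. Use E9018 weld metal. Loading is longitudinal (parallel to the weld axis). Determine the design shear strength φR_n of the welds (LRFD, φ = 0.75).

E90XX → F_EXX = 90 ksi.
Effective throat t_e = 0.707 × 0.3125 = 0.2209 in.
Total length L = 17 in; A_we = 0.2209 × 17 = 3.756 in².
F_nw = 0.6 F_EXX = 0.6 × 90 = 54 ksi.
φR_n = 0.75 × 54 × 3.756 = 152.1 kip.

φR_n ≈ 152 kip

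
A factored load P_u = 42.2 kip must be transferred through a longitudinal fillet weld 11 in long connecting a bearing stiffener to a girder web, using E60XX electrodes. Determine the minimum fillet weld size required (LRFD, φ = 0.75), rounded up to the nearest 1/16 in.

E60XX → F_EXX = 60 ksi.
Total weld length L = 11 in.
Required throat t_e = P_u / (φ × 0.6 F_EXX × L) = 42.2 / (0.75 × 0.6 × 60 × 11) = 0.1421 in.
Required leg w = t_e / 0.707 = 0.201 in → use 1/4 in.

w = 1/4 in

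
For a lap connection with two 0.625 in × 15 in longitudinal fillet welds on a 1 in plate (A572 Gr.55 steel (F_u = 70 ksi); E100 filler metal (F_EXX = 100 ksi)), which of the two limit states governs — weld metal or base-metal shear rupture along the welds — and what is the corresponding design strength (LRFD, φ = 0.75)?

φR_n ≈ 597 kips (weld metal governs)

t_e = 0.707 × 0.625 = 0.4419 in; L = 30 in.
Weld metal: φR_n = 0.75 × 0.6 × 100 × 0.4419 × 30 = 596.5 kips.
Base metal (shear rupture): φR_n = 0.75 × 0.6 × 70 × 1 × 30 = 945 kips.
Governing: weld metal.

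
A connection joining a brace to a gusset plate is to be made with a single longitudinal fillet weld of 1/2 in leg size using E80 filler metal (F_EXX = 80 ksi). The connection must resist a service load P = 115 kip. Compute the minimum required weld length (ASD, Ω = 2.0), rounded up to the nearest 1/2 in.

L = 14 in

Throat t_e = 0.707 × 0.5 = 0.3535 in.
r_n/Ω = (0.6 × 80 × 0.3535) / 2.0 = 8.484 kip/in.
L_req = P / (r_n/Ω) = 115 / 8.484 = 13.55 in total.
Round up → use L = 14 in.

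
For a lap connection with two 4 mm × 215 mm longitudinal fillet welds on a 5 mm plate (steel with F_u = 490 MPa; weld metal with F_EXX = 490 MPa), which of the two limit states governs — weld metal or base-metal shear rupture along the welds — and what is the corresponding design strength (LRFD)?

t_e = 0.707 × 4 = 2.828 mm; L = 430 mm.
Weld metal: φR_n = 0.75 × 0.6 × 490 × 2.828 × 430 × 10⁻³ = 268.1 kN.
Base metal (shear rupture): φR_n = 0.75 × 0.6 × 490 × 5 × 430 × 10⁻³ = 474.1 kN.
Governing: weld metal.

φR_n ≈ 268 kN (weld metal governs)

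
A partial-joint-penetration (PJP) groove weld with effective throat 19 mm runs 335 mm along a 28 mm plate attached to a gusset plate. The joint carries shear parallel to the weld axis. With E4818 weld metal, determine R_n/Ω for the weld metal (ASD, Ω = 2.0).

E48XX → F_EXX = 480 MPa.
Effective throat (given) t_e = 19 mm.
A_we = 19 × 335 = 6365 mm².
F_nw = 0.6 F_EXX = 288 MPa.
R_n/Ω = (288 × 6365) / 2.0 × 10⁻³ = 916.6 kN.

R_n/Ω ≈ 917 kN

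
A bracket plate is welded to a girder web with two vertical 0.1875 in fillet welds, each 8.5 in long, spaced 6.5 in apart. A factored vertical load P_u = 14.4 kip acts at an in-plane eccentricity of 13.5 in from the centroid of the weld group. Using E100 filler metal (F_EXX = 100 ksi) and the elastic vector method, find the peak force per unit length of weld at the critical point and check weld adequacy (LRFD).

Total weld length L_w = 17 in. Treat welds as unit-width lines.
Polar moment about centroid: J = 2[d³/12 + d(b/2)²] = 2[8.5³/12 + 8.5×3.25²] = 281.9 in³.
Direct shear f_v = P/L_w = 14.4 / 17 = 0.8471 kip/in (vertical).
Torsion M = P·e = 14.4 × 13.5 = 194.4 kip·in.
Critical point at (x, y) = (3.25, 4.25) from centroid. f_tx = M·y/J = 2.931 kip/in; f_ty = M·x/J = 2.241 kip/in.
Resultant f_max = √[f_tx² + (f_v + f_ty)²] = √[2.931² + (0.8471 + 2.241)²] = 4.257 kip/in.
Capacity per unit length: φr_n = 0.75 × 0.6 × 100 × (0.707 × 0.1875) = 5.965 kip/in.
4.257 ≤ 5.965 → adequate.

f_max ≈ 4.26 kip/in; adequate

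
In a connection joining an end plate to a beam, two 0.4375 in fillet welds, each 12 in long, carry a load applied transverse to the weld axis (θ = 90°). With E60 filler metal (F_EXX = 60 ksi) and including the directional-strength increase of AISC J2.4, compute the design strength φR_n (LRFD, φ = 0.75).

φR_n ≈ 301 kips

t_e = 0.707 × 0.4375 = 0.3093 in; A_we = 0.3093 × 24 = 7.423 in².
Directional factor: 1.0 + 0.5 sin^1.5(90°) = 1.5.
F_nw = 0.6 × 60 × 1.5 = 54 ksi.
φR_n = 0.75 × 54 × 7.423 = 300.7 kips.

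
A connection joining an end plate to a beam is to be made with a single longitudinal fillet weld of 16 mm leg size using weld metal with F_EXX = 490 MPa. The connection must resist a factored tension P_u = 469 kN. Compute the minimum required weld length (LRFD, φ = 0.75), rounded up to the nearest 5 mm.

L = 190 mm

Throat t_e = 0.707 × 16 = 11.31 mm.
φr_n = 0.75 × 0.6 × 490 × 11.31 × 10⁻³ = 2.494 kN/mm.
L_req = P_u / φr_n = 469 / 2.494 = 188 mm total.
Round up → use L = 190 mm.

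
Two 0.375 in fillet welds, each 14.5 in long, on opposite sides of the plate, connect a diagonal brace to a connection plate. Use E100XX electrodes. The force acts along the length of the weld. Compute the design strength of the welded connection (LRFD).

φR_n ≈ 346 kips

E100XX → F_EXX = 100 ksi.
Effective throat t_e = 0.707 × 0.375 = 0.2651 in.
Total length L = 29 in; A_we = 0.2651 × 29 = 7.689 in².
F_nw = 0.6 F_EXX = 0.6 × 100 = 60 ksi.
φR_n = 0.75 × 60 × 7.689 = 346 kips.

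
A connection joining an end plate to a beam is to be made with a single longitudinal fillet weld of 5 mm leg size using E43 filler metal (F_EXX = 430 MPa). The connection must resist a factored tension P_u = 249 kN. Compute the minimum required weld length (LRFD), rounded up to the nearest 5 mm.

L = 365 mm

Throat t_e = 0.707 × 5 = 3.535 mm.
φr_n = 0.75 × 0.6 × 430 × 3.535 × 10⁻³ = 0.684 kN/mm.
L_req = P_u / φr_n = 249 / 0.684 = 364 mm total.
Round up → use L = 365 mm.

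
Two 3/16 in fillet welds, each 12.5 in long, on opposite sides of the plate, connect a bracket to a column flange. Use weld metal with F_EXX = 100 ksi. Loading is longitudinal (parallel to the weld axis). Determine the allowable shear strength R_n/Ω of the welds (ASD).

R_n/Ω ≈ 99.4 kip

Effective throat t_e = 0.707 × 0.1875 = 0.1326 in.
Total length L = 25 in; A_we = 0.1326 × 25 = 3.314 in².
F_nw = 0.6 F_EXX = 0.6 × 100 = 60 ksi.
R_n = 60 × 3.314 = 198.8 kip; R_n/Ω = 198.8/2.0 = 99.42 kip.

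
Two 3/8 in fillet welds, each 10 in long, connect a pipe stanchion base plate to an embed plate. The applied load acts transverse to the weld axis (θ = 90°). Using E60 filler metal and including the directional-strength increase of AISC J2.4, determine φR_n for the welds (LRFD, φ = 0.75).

E60XX → F_EXX = 60 ksi.
t_e = 0.707 × 0.375 = 0.2651 in; A_we = 0.2651 × 20 = 5.303 in².
Directional factor: 1.0 + 0.5 sin^1.5(90°) = 1.5.
F_nw = 0.6 × 60 × 1.5 = 54 ksi.
φR_n = 0.75 × 54 × 5.303 = 214.8 kip.

φR_n ≈ 215 kip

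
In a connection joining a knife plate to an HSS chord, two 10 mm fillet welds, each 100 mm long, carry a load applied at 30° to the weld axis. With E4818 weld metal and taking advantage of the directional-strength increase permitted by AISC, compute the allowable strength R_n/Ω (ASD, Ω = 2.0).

R_n/Ω ≈ 240 kN

E48XX → F_EXX = 480 MPa.
t_e = 0.707 × 10 = 7.07 mm; A_we = 7.07 × 200 = 1414 mm².
Directional factor: 1.0 + 0.5 sin^1.5(30°) = 1.177.
F_nw = 0.6 × 480 × 1.177 = 338.9 MPa.
R_n/Ω = (338.9 × 1414) / 2.0 × 10⁻³ = 239.6 kN.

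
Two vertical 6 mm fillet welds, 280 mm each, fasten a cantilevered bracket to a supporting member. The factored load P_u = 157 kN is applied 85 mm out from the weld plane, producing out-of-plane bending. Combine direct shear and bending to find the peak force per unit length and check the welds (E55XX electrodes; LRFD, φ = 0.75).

f_max ≈ 583 N/mm; adequate

E55XX → F_EXX = 550 MPa.
L_w = 2 × 280 = 560 mm; section modulus (unit throat) S = 2 × L²/6 = 26130 mm².
Direct shear f_v = P/L_w = 157×10³/560 = 280.4 N/mm.
Moment M = P × e = 157×10³ × 85 = 13345000 N·mm; bending f_b = M/S = 510.7 N/mm.
f_max = √(f_v² + f_b²) = √(280.4² + 510.7²) = 582.5 N/mm.
φr_n = 0.75 × 0.6 × 550 × (0.707 × 6) = 1050 N/mm → adequate.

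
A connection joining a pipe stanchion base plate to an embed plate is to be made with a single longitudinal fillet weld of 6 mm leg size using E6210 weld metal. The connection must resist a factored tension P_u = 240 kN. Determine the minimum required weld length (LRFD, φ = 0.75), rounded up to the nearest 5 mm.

E62XX → F_EXX = 620 MPa.
Throat t_e = 0.707 × 6 = 4.242 mm.
φr_n = 0.75 × 0.6 × 620 × 4.242 × 10⁻³ = 1.184 kN/mm.
L_req = P_u / φr_n = 240 / 1.184 = 202.8 mm total.
Round up → use L = 205 mm.

L = 205 mm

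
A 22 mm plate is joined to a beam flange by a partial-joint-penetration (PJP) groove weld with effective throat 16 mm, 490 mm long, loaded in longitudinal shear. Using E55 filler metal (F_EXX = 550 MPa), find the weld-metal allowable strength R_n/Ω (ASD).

Effective throat (given) t_e = 16 mm.
A_we = 16 × 490 = 7840 mm².
F_nw = 0.6 F_EXX = 330 MPa.
R_n/Ω = (330 × 7840) / 2.0 × 10⁻³ = 1294 kN.

R_n/Ω ≈ 1290 kN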